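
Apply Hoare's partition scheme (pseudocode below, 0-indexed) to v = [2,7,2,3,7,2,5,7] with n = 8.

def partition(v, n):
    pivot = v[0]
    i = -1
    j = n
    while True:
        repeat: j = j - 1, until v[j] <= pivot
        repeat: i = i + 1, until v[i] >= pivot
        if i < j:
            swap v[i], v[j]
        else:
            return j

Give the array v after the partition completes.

[2,2,7,3,7,2,5,7]

pivot = v[0] = 2; i = -1, j = 8
j→5 (v[5]=2≤2), i→0 (v[0]=2≥2); i<j, swap → [2,7,2,3,7,2,5,7]
j→2 (v[2]=2≤2), i→1 (v[1]=7≥2); i<j, swap → [2,2,7,3,7,2,5,7]
j→1, i→2; i≥j, return j=1. v = [2,2,7,3,7,2,5,7]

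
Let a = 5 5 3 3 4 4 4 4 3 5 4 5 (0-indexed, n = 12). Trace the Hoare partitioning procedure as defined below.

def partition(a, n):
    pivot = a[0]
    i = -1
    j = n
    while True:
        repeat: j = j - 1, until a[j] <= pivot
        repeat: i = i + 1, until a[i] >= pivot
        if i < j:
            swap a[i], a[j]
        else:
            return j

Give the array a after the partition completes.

pivot=5
j stops at 11 (5), i stops at 0 (5); swap ⇒ 5 5 3 3 4 4 4 4 3 5 4 5
j stops at 10 (4), i stops at 1 (5); swap ⇒ 5 4 3 3 4 4 4 4 3 5 5 5
j stops at 9, i stops at 9; i≥j ⇒ return 9. a=5 4 3 3 4 4 4 4 3 5 5 5

5 4 3 3 4 4 4 4 3 5 5 5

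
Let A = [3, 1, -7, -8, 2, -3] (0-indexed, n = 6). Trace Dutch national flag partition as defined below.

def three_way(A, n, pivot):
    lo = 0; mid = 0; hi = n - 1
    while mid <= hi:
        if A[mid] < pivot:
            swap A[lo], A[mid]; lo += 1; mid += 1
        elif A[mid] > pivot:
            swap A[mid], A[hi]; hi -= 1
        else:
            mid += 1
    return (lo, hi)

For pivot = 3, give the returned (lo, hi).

lo=0 mid=0 hi=5
3=3: mid=1
1<3: swap(0,1), lo=1 mid=2 ⇒ [1, 3, -7, -8, 2, -3]
-7<3: swap(1,2), lo=2 mid=3 ⇒ [1, -7, 3, -8, 2, -3]
-8<3: swap(2,3), lo=3 mid=4 ⇒ [1, -7, -8, 3, 2, -3]
2<3: swap(3,4), lo=4 mid=5 ⇒ [1, -7, -8, 2, 3, -3]
-3<3: swap(4,5), lo=5 mid=6 ⇒ [1, -7, -8, 2, -3, 3]
done. lo=5 hi=5; A=[1, -7, -8, 2, -3, 3]

(5, 5)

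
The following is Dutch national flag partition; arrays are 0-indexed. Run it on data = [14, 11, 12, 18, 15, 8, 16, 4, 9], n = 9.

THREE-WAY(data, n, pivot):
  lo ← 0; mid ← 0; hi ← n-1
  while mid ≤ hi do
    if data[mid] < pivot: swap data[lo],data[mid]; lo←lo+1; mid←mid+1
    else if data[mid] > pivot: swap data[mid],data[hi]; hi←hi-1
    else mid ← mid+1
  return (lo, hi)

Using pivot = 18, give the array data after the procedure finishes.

[14, 11, 12, 15, 8, 16, 4, 9, 18]

pivot = 18; lo=0, mid=0, hi=8
data[mid]=14<18: swap data[0],data[0]; lo=1,mid=1 → [14, 11, 12, 18, 15, 8, 16, 4, 9]
data[mid]=11<18: swap data[1],data[1]; lo=2,mid=2 → [14, 11, 12, 18, 15, 8, 16, 4, 9]
data[mid]=12<18: swap data[2],data[2]; lo=3,mid=3 → [14, 11, 12, 18, 15, 8, 16, 4, 9]
data[mid]=18=18: mid=4
data[mid]=15<18: swap data[3],data[4]; lo=4,mid=5 → [14, 11, 12, 15, 18, 8, 16, 4, 9]
data[mid]=8<18: swap data[4],data[5]; lo=5,mid=6 → [14, 11, 12, 15, 8, 18, 16, 4, 9]
data[mid]=16<18: swap data[5],data[6]; lo=6,mid=7 → [14, 11, 12, 15, 8, 16, 18, 4, 9]
data[mid]=4<18: swap data[6],data[7]; lo=7,mid=8 → [14, 11, 12, 15, 8, 16, 4, 18, 9]
data[mid]=9<18: swap data[7],data[8]; lo=8,mid=9 → [14, 11, 12, 15, 8, 16, 4, 9, 18]
end: lo=8, hi=8; data = [14, 11, 12, 15, 8, 16, 4, 9, 18]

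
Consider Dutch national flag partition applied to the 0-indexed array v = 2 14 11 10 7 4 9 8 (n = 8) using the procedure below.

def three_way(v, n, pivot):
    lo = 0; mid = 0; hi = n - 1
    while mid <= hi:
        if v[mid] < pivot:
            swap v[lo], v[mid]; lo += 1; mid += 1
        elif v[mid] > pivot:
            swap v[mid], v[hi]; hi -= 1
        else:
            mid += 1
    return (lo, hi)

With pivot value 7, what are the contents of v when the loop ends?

2 4 7 10 11 9 8 14

pivot = 7; lo=0, mid=0, hi=7
v[mid]=2<7: swap v[0],v[0]; lo=1,mid=1 → 2 14 11 10 7 4 9 8
v[mid]=14>7: swap v[1],v[7]; hi=6 → 2 8 11 10 7 4 9 14
v[mid]=8>7: swap v[1],v[6]; hi=5 → 2 9 11 10 7 4 8 14
v[mid]=9>7: swap v[1],v[5]; hi=4 → 2 4 11 10 7 9 8 14
v[mid]=4<7: swap v[1],v[1]; lo=2,mid=2 → 2 4 11 10 7 9 8 14
v[mid]=11>7: swap v[2],v[4]; hi=3 → 2 4 7 10 11 9 8 14
v[mid]=7=7: mid=3
v[mid]=10>7: swap v[3],v[3]; hi=2 → 2 4 7 10 11 9 8 14
end: lo=2, hi=2; v = 2 4 7 10 11 9 8 14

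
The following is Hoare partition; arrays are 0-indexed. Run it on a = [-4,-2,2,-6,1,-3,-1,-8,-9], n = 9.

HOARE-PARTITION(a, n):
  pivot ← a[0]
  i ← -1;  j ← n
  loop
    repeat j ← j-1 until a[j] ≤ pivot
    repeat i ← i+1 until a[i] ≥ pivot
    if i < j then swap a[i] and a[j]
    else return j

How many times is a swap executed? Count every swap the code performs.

3

pivot=-4
j stops at 8 (-9), i stops at 0 (-4); swap ⇒ [-9,-2,2,-6,1,-3,-1,-8,-4]
j stops at 7 (-8), i stops at 1 (-2); swap ⇒ [-9,-8,2,-6,1,-3,-1,-2,-4]
j stops at 3 (-6), i stops at 2 (2); swap ⇒ [-9,-8,-6,2,1,-3,-1,-2,-4]
j stops at 2, i stops at 3; i≥j ⇒ return 2. a=[-9,-8,-6,2,1,-3,-1,-2,-4]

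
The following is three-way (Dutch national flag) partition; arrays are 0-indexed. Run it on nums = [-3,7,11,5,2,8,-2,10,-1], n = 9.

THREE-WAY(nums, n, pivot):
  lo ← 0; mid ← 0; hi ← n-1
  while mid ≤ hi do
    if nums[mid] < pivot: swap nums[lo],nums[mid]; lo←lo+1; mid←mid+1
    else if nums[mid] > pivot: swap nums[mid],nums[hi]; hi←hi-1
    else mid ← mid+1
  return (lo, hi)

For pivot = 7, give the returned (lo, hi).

(5, 5)

lo=0 mid=0 hi=8
-3<7: swap(0,0), lo=1 mid=1 ⇒ [-3,7,11,5,2,8,-2,10,-1]
7=7: mid=2
11>7: swap(2,8), hi=7 ⇒ [-3,7,-1,5,2,8,-2,10,11]
-1<7: swap(1,2), lo=2 mid=3 ⇒ [-3,-1,7,5,2,8,-2,10,11]
5<7: swap(2,3), lo=3 mid=4 ⇒ [-3,-1,5,7,2,8,-2,10,11]
2<7: swap(3,4), lo=4 mid=5 ⇒ [-3,-1,5,2,7,8,-2,10,11]
8>7: swap(5,7), hi=6 ⇒ [-3,-1,5,2,7,10,-2,8,11]
10>7: swap(5,6), hi=5 ⇒ [-3,-1,5,2,7,-2,10,8,11]
-2<7: swap(4,5), lo=5 mid=6 ⇒ [-3,-1,5,2,-2,7,10,8,11]
done. lo=5 hi=5; nums=[-3,-1,5,2,-2,7,10,8,11]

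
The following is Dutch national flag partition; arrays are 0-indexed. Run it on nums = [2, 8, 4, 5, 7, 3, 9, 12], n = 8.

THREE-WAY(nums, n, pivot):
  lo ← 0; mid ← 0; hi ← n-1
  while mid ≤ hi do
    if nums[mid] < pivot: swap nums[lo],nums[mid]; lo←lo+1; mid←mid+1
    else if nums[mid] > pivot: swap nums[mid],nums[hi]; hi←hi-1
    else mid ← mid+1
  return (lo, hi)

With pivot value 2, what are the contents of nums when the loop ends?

[2, 4, 5, 7, 3, 9, 12, 8]

lo=0 mid=0 hi=7
2=2: mid=1
8>2: swap(1,7), hi=6 ⇒ [2, 12, 4, 5, 7, 3, 9, 8]
12>2: swap(1,6), hi=5 ⇒ [2, 9, 4, 5, 7, 3, 12, 8]
9>2: swap(1,5), hi=4 ⇒ [2, 3, 4, 5, 7, 9, 12, 8]
3>2: swap(1,4), hi=3 ⇒ [2, 7, 4, 5, 3, 9, 12, 8]
7>2: swap(1,3), hi=2 ⇒ [2, 5, 4, 7, 3, 9, 12, 8]
5>2: swap(1,2), hi=1 ⇒ [2, 4, 5, 7, 3, 9, 12, 8]
4>2: swap(1,1), hi=0 ⇒ [2, 4, 5, 7, 3, 9, 12, 8]
done. lo=0 hi=0; nums=[2, 4, 5, 7, 3, 9, 12, 8]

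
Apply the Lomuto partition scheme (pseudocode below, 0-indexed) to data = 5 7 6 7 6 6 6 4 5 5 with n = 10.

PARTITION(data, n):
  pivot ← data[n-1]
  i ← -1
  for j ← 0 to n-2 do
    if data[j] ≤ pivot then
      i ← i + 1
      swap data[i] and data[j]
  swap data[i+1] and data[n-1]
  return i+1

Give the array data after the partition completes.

pivot=5, i=-1
j=0: 5≤5, i=0, swap(0,0) ⇒ 5 7 6 7 6 6 6 4 5 5
j=1: 7>5, skip
j=2: 6>5, skip
j=3: 7>5, skip
j=4: 6>5, skip
j=5: 6>5, skip
j=6: 6>5, skip
j=7: 4≤5, i=1, swap(1,7) ⇒ 5 4 6 7 6 6 6 7 5 5
j=8: 5≤5, i=2, swap(2,8) ⇒ 5 4 5 7 6 6 6 7 6 5
swap(3,9) ⇒ 5 4 5 5 6 6 6 7 6 7; return 3

5 4 5 5 6 6 6 7 6 7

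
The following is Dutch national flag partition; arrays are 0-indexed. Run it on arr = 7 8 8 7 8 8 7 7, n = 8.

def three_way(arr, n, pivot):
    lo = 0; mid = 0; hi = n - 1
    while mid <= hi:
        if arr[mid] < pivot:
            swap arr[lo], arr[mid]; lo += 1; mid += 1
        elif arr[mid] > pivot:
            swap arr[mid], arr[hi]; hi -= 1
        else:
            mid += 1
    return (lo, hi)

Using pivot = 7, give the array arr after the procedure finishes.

pivot = 7; lo=0, mid=0, hi=7
arr[mid]=7=7: mid=1
arr[mid]=8>7: swap arr[1],arr[7]; hi=6 → 7 7 8 7 8 8 7 8
arr[mid]=7=7: mid=2
arr[mid]=8>7: swap arr[2],arr[6]; hi=5 → 7 7 7 7 8 8 8 8
arr[mid]=7=7: mid=3
arr[mid]=7=7: mid=4
arr[mid]=8>7: swap arr[4],arr[5]; hi=4 → 7 7 7 7 8 8 8 8
arr[mid]=8>7: swap arr[4],arr[4]; hi=3 → 7 7 7 7 8 8 8 8
end: lo=0, hi=3; arr = 7 7 7 7 8 8 8 8

7 7 7 7 8 8 8 8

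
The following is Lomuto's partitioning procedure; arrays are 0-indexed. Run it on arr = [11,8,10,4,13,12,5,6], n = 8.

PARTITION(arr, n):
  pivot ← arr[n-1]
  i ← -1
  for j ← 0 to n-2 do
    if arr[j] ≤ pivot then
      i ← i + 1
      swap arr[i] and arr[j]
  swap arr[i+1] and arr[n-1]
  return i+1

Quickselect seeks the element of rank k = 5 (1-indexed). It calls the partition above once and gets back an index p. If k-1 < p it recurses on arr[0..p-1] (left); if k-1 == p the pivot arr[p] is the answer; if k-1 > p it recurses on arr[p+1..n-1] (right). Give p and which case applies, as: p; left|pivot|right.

2; right

pivot=6, i=-1
j=0: 11>6, skip
j=1: 8>6, skip
j=2: 10>6, skip
j=3: 4≤6, i=0, swap(0,3) ⇒ [4,8,10,11,13,12,5,6]
j=4: 13>6, skip
j=5: 12>6, skip
j=6: 5≤6, i=1, swap(1,6) ⇒ [4,5,10,11,13,12,8,6]
swap(2,7) ⇒ [4,5,6,11,13,12,8,10]; return 2
p = 2; k-1 = 4 > 2 ⇒ right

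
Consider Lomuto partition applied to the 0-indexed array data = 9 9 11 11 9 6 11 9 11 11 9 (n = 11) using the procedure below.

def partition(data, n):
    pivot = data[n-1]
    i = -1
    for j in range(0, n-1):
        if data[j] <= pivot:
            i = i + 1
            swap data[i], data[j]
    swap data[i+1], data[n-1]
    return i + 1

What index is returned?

pivot=9, i=-1
j=0: 9≤9, i=0, swap(0,0) ⇒ 9 9 11 11 9 6 11 9 11 11 9
j=1: 9≤9, i=1, swap(1,1) ⇒ 9 9 11 11 9 6 11 9 11 11 9
j=2: 11>9, skip
j=3: 11>9, skip
j=4: 9≤9, i=2, swap(2,4) ⇒ 9 9 9 11 11 6 11 9 11 11 9
j=5: 6≤9, i=3, swap(3,5) ⇒ 9 9 9 6 11 11 11 9 11 11 9
j=6: 11>9, skip
j=7: 9≤9, i=4, swap(4,7) ⇒ 9 9 9 6 9 11 11 11 11 11 9
j=8: 11>9, skip
j=9: 11>9, skip
swap(5,10) ⇒ 9 9 9 6 9 9 11 11 11 11 11; return 5

5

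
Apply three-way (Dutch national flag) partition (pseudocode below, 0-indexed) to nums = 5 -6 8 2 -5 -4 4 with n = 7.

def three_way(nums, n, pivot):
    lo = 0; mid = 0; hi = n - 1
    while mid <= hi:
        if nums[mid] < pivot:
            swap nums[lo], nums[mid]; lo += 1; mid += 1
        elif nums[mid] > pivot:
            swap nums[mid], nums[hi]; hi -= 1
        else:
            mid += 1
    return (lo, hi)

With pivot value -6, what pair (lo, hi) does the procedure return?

(0, 0)

lo=0 mid=0 hi=6
5>-6: swap(0,6), hi=5 ⇒ 4 -6 8 2 -5 -4 5
4>-6: swap(0,5), hi=4 ⇒ -4 -6 8 2 -5 4 5
-4>-6: swap(0,4), hi=3 ⇒ -5 -6 8 2 -4 4 5
-5>-6: swap(0,3), hi=2 ⇒ 2 -6 8 -5 -4 4 5
2>-6: swap(0,2), hi=1 ⇒ 8 -6 2 -5 -4 4 5
8>-6: swap(0,1), hi=0 ⇒ -6 8 2 -5 -4 4 5
-6=-6: mid=1
done. lo=0 hi=0; nums=-6 8 2 -5 -4 4 5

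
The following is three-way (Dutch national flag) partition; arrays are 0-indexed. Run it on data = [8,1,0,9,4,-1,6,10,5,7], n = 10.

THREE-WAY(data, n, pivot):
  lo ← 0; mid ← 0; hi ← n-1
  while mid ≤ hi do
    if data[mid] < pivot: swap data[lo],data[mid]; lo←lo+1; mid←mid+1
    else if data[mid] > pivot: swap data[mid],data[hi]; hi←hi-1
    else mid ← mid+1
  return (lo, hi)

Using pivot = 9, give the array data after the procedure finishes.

[8,1,0,4,-1,6,7,5,9,10]

pivot = 9; lo=0, mid=0, hi=9
data[mid]=8<9: swap data[0],data[0]; lo=1,mid=1 → [8,1,0,9,4,-1,6,10,5,7]
data[mid]=1<9: swap data[1],data[1]; lo=2,mid=2 → [8,1,0,9,4,-1,6,10,5,7]
data[mid]=0<9: swap data[2],data[2]; lo=3,mid=3 → [8,1,0,9,4,-1,6,10,5,7]
data[mid]=9=9: mid=4
data[mid]=4<9: swap data[3],data[4]; lo=4,mid=5 → [8,1,0,4,9,-1,6,10,5,7]
data[mid]=-1<9: swap data[4],data[5]; lo=5,mid=6 → [8,1,0,4,-1,9,6,10,5,7]
data[mid]=6<9: swap data[5],data[6]; lo=6,mid=7 → [8,1,0,4,-1,6,9,10,5,7]
data[mid]=10>9: swap data[7],data[9]; hi=8 → [8,1,0,4,-1,6,9,7,5,10]
data[mid]=7<9: swap data[6],data[7]; lo=7,mid=8 → [8,1,0,4,-1,6,7,9,5,10]
data[mid]=5<9: swap data[7],data[8]; lo=8,mid=9 → [8,1,0,4,-1,6,7,5,9,10]
end: lo=8, hi=8; data = [8,1,0,4,-1,6,7,5,9,10]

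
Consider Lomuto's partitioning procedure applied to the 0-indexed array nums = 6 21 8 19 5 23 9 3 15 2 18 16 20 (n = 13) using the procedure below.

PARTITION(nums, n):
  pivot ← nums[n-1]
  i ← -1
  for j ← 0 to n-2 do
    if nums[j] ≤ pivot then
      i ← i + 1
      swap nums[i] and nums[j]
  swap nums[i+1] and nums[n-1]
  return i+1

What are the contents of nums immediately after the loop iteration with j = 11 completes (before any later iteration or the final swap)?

6 8 19 5 9 3 15 2 18 16 21 23 20

pivot = nums[12] = 20; i = -1
j=0: nums[0]=6 ≤ 20 → i=0, swap nums[0],nums[0] (no change) → 6 21 8 19 5 23 9 3 15 2 18 16 20
j=1: nums[1]=21 > 20 → no swap
j=2: nums[2]=8 ≤ 20 → i=1, swap nums[1],nums[2] → 6 8 21 19 5 23 9 3 15 2 18 16 20
j=3: nums[3]=19 ≤ 20 → i=2, swap nums[2],nums[3] → 6 8 19 21 5 23 9 3 15 2 18 16 20
j=4: nums[4]=5 ≤ 20 → i=3, swap nums[3],nums[4] → 6 8 19 5 21 23 9 3 15 2 18 16 20
j=5: nums[5]=23 > 20 → no swap
j=6: nums[6]=9 ≤ 20 → i=4, swap nums[4],nums[6] → 6 8 19 5 9 23 21 3 15 2 18 16 20
j=7: nums[7]=3 ≤ 20 → i=5, swap nums[5],nums[7] → 6 8 19 5 9 3 21 23 15 2 18 16 20
j=8: nums[8]=15 ≤ 20 → i=6, swap nums[6],nums[8] → 6 8 19 5 9 3 15 23 21 2 18 16 20
j=9: nums[9]=2 ≤ 20 → i=7, swap nums[7],nums[9] → 6 8 19 5 9 3 15 2 21 23 18 16 20
j=10: nums[10]=18 ≤ 20 → i=8, swap nums[8],nums[10] → 6 8 19 5 9 3 15 2 18 23 21 16 20
j=11: nums[11]=16 ≤ 20 → i=9, swap nums[9],nums[11] → 6 8 19 5 9 3 15 2 18 16 21 23 20
(after j=11) nums = 6 8 19 5 9 3 15 2 18 16 21 23 20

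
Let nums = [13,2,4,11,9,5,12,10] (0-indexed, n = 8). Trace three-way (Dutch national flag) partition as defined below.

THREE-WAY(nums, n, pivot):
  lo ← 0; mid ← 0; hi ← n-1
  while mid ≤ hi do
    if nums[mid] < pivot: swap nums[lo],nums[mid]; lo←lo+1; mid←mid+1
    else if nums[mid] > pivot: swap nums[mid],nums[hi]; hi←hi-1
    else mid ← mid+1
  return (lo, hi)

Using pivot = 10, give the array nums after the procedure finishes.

[2,4,5,9,10,12,11,13]

lo=0 mid=0 hi=7
13>10: swap(0,7), hi=6 ⇒ [10,2,4,11,9,5,12,13]
10=10: mid=1
2<10: swap(0,1), lo=1 mid=2 ⇒ [2,10,4,11,9,5,12,13]
4<10: swap(1,2), lo=2 mid=3 ⇒ [2,4,10,11,9,5,12,13]
11>10: swap(3,6), hi=5 ⇒ [2,4,10,12,9,5,11,13]
12>10: swap(3,5), hi=4 ⇒ [2,4,10,5,9,12,11,13]
5<10: swap(2,3), lo=3 mid=4 ⇒ [2,4,5,10,9,12,11,13]
9<10: swap(3,4), lo=4 mid=5 ⇒ [2,4,5,9,10,12,11,13]
done. lo=4 hi=4; nums=[2,4,5,9,10,12,11,13]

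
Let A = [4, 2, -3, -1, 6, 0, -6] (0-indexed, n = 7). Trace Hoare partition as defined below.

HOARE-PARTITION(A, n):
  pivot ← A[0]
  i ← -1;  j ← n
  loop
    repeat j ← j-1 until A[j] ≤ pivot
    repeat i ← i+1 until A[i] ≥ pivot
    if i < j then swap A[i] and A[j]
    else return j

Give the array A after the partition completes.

[-6, 2, -3, -1, 0, 6, 4]

pivot=4
j stops at 6 (-6), i stops at 0 (4); swap ⇒ [-6, 2, -3, -1, 6, 0, 4]
j stops at 5 (0), i stops at 4 (6); swap ⇒ [-6, 2, -3, -1, 0, 6, 4]
j stops at 4, i stops at 5; i≥j ⇒ return 4. A=[-6, 2, -3, -1, 0, 6, 4]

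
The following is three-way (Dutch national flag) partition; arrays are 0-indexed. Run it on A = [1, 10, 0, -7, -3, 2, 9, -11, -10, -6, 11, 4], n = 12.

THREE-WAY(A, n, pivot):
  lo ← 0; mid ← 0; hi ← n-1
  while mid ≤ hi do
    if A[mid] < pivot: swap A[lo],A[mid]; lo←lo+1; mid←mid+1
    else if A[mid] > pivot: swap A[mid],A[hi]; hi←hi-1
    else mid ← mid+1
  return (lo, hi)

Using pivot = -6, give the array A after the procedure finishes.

[-10, -11, -7, -6, 2, 9, -3, 0, 10, 11, 4, 1]

pivot = -6; lo=0, mid=0, hi=11
A[mid]=1>-6: swap A[0],A[11]; hi=10 → [4, 10, 0, -7, -3, 2, 9, -11, -10, -6, 11, 1]
A[mid]=4>-6: swap A[0],A[10]; hi=9 → [11, 10, 0, -7, -3, 2, 9, -11, -10, -6, 4, 1]
A[mid]=11>-6: swap A[0],A[9]; hi=8 → [-6, 10, 0, -7, -3, 2, 9, -11, -10, 11, 4, 1]
A[mid]=-6=-6: mid=1
A[mid]=10>-6: swap A[1],A[8]; hi=7 → [-6, -10, 0, -7, -3, 2, 9, -11, 10, 11, 4, 1]
A[mid]=-10<-6: swap A[0],A[1]; lo=1,mid=2 → [-10, -6, 0, -7, -3, 2, 9, -11, 10, 11, 4, 1]
A[mid]=0>-6: swap A[2],A[7]; hi=6 → [-10, -6, -11, -7, -3, 2, 9, 0, 10, 11, 4, 1]
A[mid]=-11<-6: swap A[1],A[2]; lo=2,mid=3 → [-10, -11, -6, -7, -3, 2, 9, 0, 10, 11, 4, 1]
A[mid]=-7<-6: swap A[2],A[3]; lo=3,mid=4 → [-10, -11, -7, -6, -3, 2, 9, 0, 10, 11, 4, 1]
A[mid]=-3>-6: swap A[4],A[6]; hi=5 → [-10, -11, -7, -6, 9, 2, -3, 0, 10, 11, 4, 1]
A[mid]=9>-6: swap A[4],A[5]; hi=4 → [-10, -11, -7, -6, 2, 9, -3, 0, 10, 11, 4, 1]
A[mid]=2>-6: swap A[4],A[4]; hi=3 → [-10, -11, -7, -6, 2, 9, -3, 0, 10, 11, 4, 1]
end: lo=3, hi=3; A = [-10, -11, -7, -6, 2, 9, -3, 0, 10, 11, 4, 1]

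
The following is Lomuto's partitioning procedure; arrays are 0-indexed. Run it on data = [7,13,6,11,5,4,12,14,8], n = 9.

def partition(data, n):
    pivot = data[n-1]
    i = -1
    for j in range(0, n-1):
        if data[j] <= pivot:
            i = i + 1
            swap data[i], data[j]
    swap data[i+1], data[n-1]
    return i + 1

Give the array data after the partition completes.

[7,6,5,4,8,11,12,14,13]

pivot = data[8] = 8; i = -1
j=0: data[0]=7 ≤ 8 → i=0, swap data[0],data[0] (no change) → [7,13,6,11,5,4,12,14,8]
j=1: data[1]=13 > 8 → no swap
j=2: data[2]=6 ≤ 8 → i=1, swap data[1],data[2] → [7,6,13,11,5,4,12,14,8]
j=3: data[3]=11 > 8 → no swap
j=4: data[4]=5 ≤ 8 → i=2, swap data[2],data[4] → [7,6,5,11,13,4,12,14,8]
j=5: data[5]=4 ≤ 8 → i=3, swap data[3],data[5] → [7,6,5,4,13,11,12,14,8]
j=6: data[6]=12 > 8 → no swap
j=7: data[7]=14 > 8 → no swap
final swap data[4],data[8] → [7,6,5,4,8,11,12,14,13]; return 4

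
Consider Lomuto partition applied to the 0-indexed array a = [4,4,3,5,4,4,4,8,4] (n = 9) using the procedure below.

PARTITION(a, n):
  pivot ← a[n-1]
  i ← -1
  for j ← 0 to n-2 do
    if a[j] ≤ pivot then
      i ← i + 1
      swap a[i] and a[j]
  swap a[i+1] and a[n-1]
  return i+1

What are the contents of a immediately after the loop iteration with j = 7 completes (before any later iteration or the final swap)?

pivot=4, i=-1
j=0: 4≤4, i=0, swap(0,0) ⇒ [4,4,3,5,4,4,4,8,4]
j=1: 4≤4, i=1, swap(1,1) ⇒ [4,4,3,5,4,4,4,8,4]
j=2: 3≤4, i=2, swap(2,2) ⇒ [4,4,3,5,4,4,4,8,4]
j=3: 5>4, skip
j=4: 4≤4, i=3, swap(3,4) ⇒ [4,4,3,4,5,4,4,8,4]
j=5: 4≤4, i=4, swap(4,5) ⇒ [4,4,3,4,4,5,4,8,4]
j=6: 4≤4, i=5, swap(5,6) ⇒ [4,4,3,4,4,4,5,8,4]
j=7: 8>4, skip
(after j=7) a = [4,4,3,4,4,4,5,8,4]

[4,4,3,4,4,4,5,8,4]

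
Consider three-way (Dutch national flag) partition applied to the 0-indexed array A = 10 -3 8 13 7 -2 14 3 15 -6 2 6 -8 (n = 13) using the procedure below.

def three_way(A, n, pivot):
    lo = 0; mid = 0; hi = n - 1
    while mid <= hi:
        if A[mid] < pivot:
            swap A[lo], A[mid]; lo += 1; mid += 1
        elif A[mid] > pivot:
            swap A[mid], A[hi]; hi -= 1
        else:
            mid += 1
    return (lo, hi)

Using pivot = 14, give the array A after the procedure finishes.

pivot = 14; lo=0, mid=0, hi=12
A[mid]=10<14: swap A[0],A[0]; lo=1,mid=1 → 10 -3 8 13 7 -2 14 3 15 -6 2 6 -8
A[mid]=-3<14: swap A[1],A[1]; lo=2,mid=2 → 10 -3 8 13 7 -2 14 3 15 -6 2 6 -8
A[mid]=8<14: swap A[2],A[2]; lo=3,mid=3 → 10 -3 8 13 7 -2 14 3 15 -6 2 6 -8
A[mid]=13<14: swap A[3],A[3]; lo=4,mid=4 → 10 -3 8 13 7 -2 14 3 15 -6 2 6 -8
A[mid]=7<14: swap A[4],A[4]; lo=5,mid=5 → 10 -3 8 13 7 -2 14 3 15 -6 2 6 -8
A[mid]=-2<14: swap A[5],A[5]; lo=6,mid=6 → 10 -3 8 13 7 -2 14 3 15 -6 2 6 -8
A[mid]=14=14: mid=7
A[mid]=3<14: swap A[6],A[7]; lo=7,mid=8 → 10 -3 8 13 7 -2 3 14 15 -6 2 6 -8
A[mid]=15>14: swap A[8],A[12]; hi=11 → 10 -3 8 13 7 -2 3 14 -8 -6 2 6 15
A[mid]=-8<14: swap A[7],A[8]; lo=8,mid=9 → 10 -3 8 13 7 -2 3 -8 14 -6 2 6 15
A[mid]=-6<14: swap A[8],A[9]; lo=9,mid=10 → 10 -3 8 13 7 -2 3 -8 -6 14 2 6 15
A[mid]=2<14: swap A[9],A[10]; lo=10,mid=11 → 10 -3 8 13 7 -2 3 -8 -6 2 14 6 15
A[mid]=6<14: swap A[10],A[11]; lo=11,mid=12 → 10 -3 8 13 7 -2 3 -8 -6 2 6 14 15
end: lo=11, hi=11; A = 10 -3 8 13 7 -2 3 -8 -6 2 6 14 15

10 -3 8 13 7 -2 3 -8 -6 2 6 14 15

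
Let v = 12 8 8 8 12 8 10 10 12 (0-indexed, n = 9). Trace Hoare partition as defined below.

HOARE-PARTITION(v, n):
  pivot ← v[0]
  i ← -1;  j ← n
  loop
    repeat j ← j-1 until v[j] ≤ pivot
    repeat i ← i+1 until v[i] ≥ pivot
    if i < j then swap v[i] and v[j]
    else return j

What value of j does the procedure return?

pivot = v[0] = 12; i = -1, j = 9
j→8 (v[8]=12≤12), i→0 (v[0]=12≥12); i<j, swap → 12 8 8 8 12 8 10 10 12
j→7 (v[7]=10≤12), i→4 (v[4]=12≥12); i<j, swap → 12 8 8 8 10 8 10 12 12
j→6, i→7; i≥j, return j=6. v = 12 8 8 8 10 8 10 12 12

6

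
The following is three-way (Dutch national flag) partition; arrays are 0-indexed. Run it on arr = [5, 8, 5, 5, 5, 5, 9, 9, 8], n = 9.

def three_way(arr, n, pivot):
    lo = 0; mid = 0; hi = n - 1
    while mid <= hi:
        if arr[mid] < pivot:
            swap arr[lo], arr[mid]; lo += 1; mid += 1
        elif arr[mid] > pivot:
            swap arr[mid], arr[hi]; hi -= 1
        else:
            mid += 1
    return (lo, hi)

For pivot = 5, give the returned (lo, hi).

(0, 4)

pivot = 5; lo=0, mid=0, hi=8
arr[mid]=5=5: mid=1
arr[mid]=8>5: swap arr[1],arr[8]; hi=7 → [5, 8, 5, 5, 5, 5, 9, 9, 8]
arr[mid]=8>5: swap arr[1],arr[7]; hi=6 → [5, 9, 5, 5, 5, 5, 9, 8, 8]
arr[mid]=9>5: swap arr[1],arr[6]; hi=5 → [5, 9, 5, 5, 5, 5, 9, 8, 8]
arr[mid]=9>5: swap arr[1],arr[5]; hi=4 → [5, 5, 5, 5, 5, 9, 9, 8, 8]
arr[mid]=5=5: mid=2
arr[mid]=5=5: mid=3
arr[mid]=5=5: mid=4
arr[mid]=5=5: mid=5
end: lo=0, hi=4; arr = [5, 5, 5, 5, 5, 9, 9, 8, 8]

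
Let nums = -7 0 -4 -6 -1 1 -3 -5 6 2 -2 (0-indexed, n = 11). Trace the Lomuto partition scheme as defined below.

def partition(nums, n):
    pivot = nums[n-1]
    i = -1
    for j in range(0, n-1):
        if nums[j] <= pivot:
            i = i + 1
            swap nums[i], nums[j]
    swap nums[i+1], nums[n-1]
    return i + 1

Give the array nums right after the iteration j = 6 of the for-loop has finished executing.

-7 -4 -6 -3 -1 1 0 -5 6 2 -2

pivot = nums[10] = -2; i = -1
j=0: nums[0]=-7 ≤ -2 → i=0, swap nums[0],nums[0] (no change) → -7 0 -4 -6 -1 1 -3 -5 6 2 -2
j=1: nums[1]=0 > -2 → no swap
j=2: nums[2]=-4 ≤ -2 → i=1, swap nums[1],nums[2] → -7 -4 0 -6 -1 1 -3 -5 6 2 -2
j=3: nums[3]=-6 ≤ -2 → i=2, swap nums[2],nums[3] → -7 -4 -6 0 -1 1 -3 -5 6 2 -2
j=4: nums[4]=-1 > -2 → no swap
j=5: nums[5]=1 > -2 → no swap
j=6: nums[6]=-3 ≤ -2 → i=3, swap nums[3],nums[6] → -7 -4 -6 -3 -1 1 0 -5 6 2 -2
(after j=6) nums = -7 -4 -6 -3 -1 1 0 -5 6 2 -2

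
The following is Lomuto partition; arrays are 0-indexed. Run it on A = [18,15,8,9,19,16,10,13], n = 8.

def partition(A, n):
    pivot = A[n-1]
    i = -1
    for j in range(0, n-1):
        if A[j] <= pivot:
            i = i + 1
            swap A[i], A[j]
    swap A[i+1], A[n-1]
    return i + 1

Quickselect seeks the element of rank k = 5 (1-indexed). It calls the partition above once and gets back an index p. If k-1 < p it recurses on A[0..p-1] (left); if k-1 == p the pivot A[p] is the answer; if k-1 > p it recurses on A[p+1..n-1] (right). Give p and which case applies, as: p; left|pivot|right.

pivot=13, i=-1
j=0: 18>13, skip
j=1: 15>13, skip
j=2: 8≤13, i=0, swap(0,2) ⇒ [8,15,18,9,19,16,10,13]
j=3: 9≤13, i=1, swap(1,3) ⇒ [8,9,18,15,19,16,10,13]
j=4: 19>13, skip
j=5: 16>13, skip
j=6: 10≤13, i=2, swap(2,6) ⇒ [8,9,10,15,19,16,18,13]
swap(3,7) ⇒ [8,9,10,13,19,16,18,15]; return 3
p = 3; k-1 = 4 > 3 ⇒ right

3; right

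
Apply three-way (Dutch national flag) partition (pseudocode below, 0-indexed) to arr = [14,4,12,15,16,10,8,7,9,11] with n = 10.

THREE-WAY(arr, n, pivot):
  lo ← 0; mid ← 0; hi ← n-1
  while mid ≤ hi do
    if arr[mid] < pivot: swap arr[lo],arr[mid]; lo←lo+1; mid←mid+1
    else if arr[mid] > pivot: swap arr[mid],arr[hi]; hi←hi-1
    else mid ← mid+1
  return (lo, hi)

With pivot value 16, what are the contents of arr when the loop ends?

[14,4,12,15,10,8,7,9,11,16]

pivot = 16; lo=0, mid=0, hi=9
arr[mid]=14<16: swap arr[0],arr[0]; lo=1,mid=1 → [14,4,12,15,16,10,8,7,9,11]
arr[mid]=4<16: swap arr[1],arr[1]; lo=2,mid=2 → [14,4,12,15,16,10,8,7,9,11]
arr[mid]=12<16: swap arr[2],arr[2]; lo=3,mid=3 → [14,4,12,15,16,10,8,7,9,11]
arr[mid]=15<16: swap arr[3],arr[3]; lo=4,mid=4 → [14,4,12,15,16,10,8,7,9,11]
arr[mid]=16=16: mid=5
arr[mid]=10<16: swap arr[4],arr[5]; lo=5,mid=6 → [14,4,12,15,10,16,8,7,9,11]
arr[mid]=8<16: swap arr[5],arr[6]; lo=6,mid=7 → [14,4,12,15,10,8,16,7,9,11]
arr[mid]=7<16: swap arr[6],arr[7]; lo=7,mid=8 → [14,4,12,15,10,8,7,16,9,11]
arr[mid]=9<16: swap arr[7],arr[8]; lo=8,mid=9 → [14,4,12,15,10,8,7,9,16,11]
arr[mid]=11<16: swap arr[8],arr[9]; lo=9,mid=10 → [14,4,12,15,10,8,7,9,11,16]
end: lo=9, hi=9; arr = [14,4,12,15,10,8,7,9,11,16]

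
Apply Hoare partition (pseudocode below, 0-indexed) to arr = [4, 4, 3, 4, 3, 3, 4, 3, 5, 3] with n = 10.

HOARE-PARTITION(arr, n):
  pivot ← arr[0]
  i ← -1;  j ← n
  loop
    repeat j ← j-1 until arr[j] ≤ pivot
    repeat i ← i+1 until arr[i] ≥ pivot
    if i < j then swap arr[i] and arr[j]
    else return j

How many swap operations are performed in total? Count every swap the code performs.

pivot=4
j stops at 9 (3), i stops at 0 (4); swap ⇒ [3, 4, 3, 4, 3, 3, 4, 3, 5, 4]
j stops at 7 (3), i stops at 1 (4); swap ⇒ [3, 3, 3, 4, 3, 3, 4, 4, 5, 4]
j stops at 6 (4), i stops at 3 (4); swap ⇒ [3, 3, 3, 4, 3, 3, 4, 4, 5, 4]
j stops at 5, i stops at 6; i≥j ⇒ return 5. arr=[3, 3, 3, 4, 3, 3, 4, 4, 5, 4]

3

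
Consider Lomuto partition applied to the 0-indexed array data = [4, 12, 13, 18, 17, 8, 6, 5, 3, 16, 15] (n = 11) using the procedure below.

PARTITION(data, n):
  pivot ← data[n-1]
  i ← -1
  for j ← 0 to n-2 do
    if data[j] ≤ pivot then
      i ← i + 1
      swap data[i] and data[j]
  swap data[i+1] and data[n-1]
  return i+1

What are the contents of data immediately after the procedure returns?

pivot = data[10] = 15; i = -1
j=0: data[0]=4 ≤ 15 → i=0, swap data[0],data[0] (no change) → [4, 12, 13, 18, 17, 8, 6, 5, 3, 16, 15]
j=1: data[1]=12 ≤ 15 → i=1, swap data[1],data[1] (no change) → [4, 12, 13, 18, 17, 8, 6, 5, 3, 16, 15]
j=2: data[2]=13 ≤ 15 → i=2, swap data[2],data[2] (no change) → [4, 12, 13, 18, 17, 8, 6, 5, 3, 16, 15]
j=3: data[3]=18 > 15 → no swap
j=4: data[4]=17 > 15 → no swap
j=5: data[5]=8 ≤ 15 → i=3, swap data[3],data[5] → [4, 12, 13, 8, 17, 18, 6, 5, 3, 16, 15]
j=6: data[6]=6 ≤ 15 → i=4, swap data[4],data[6] → [4, 12, 13, 8, 6, 18, 17, 5, 3, 16, 15]
j=7: data[7]=5 ≤ 15 → i=5, swap data[5],data[7] → [4, 12, 13, 8, 6, 5, 17, 18, 3, 16, 15]
j=8: data[8]=3 ≤ 15 → i=6, swap data[6],data[8] → [4, 12, 13, 8, 6, 5, 3, 18, 17, 16, 15]
j=9: data[9]=16 > 15 → no swap
final swap data[7],data[10] → [4, 12, 13, 8, 6, 5, 3, 15, 17, 16, 18]; return 7

[4, 12, 13, 8, 6, 5, 3, 15, 17, 16, 18]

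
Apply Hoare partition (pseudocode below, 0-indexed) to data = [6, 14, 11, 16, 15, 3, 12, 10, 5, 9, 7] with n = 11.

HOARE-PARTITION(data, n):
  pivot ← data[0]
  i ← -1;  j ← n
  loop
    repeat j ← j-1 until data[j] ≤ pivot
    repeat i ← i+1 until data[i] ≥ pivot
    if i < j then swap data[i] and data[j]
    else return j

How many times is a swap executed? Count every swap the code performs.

pivot = data[0] = 6; i = -1, j = 11
j→8 (data[8]=5≤6), i→0 (data[0]=6≥6); i<j, swap → [5, 14, 11, 16, 15, 3, 12, 10, 6, 9, 7]
j→5 (data[5]=3≤6), i→1 (data[1]=14≥6); i<j, swap → [5, 3, 11, 16, 15, 14, 12, 10, 6, 9, 7]
j→1, i→2; i≥j, return j=1. data = [5, 3, 11, 16, 15, 14, 12, 10, 6, 9, 7]

2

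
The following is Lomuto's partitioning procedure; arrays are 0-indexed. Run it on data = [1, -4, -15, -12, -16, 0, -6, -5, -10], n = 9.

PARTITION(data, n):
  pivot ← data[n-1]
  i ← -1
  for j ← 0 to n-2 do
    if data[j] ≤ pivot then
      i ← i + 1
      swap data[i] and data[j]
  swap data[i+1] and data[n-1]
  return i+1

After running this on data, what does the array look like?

pivot=-10, i=-1
j=0: 1>-10, skip
j=1: -4>-10, skip
j=2: -15≤-10, i=0, swap(0,2) ⇒ [-15, -4, 1, -12, -16, 0, -6, -5, -10]
j=3: -12≤-10, i=1, swap(1,3) ⇒ [-15, -12, 1, -4, -16, 0, -6, -5, -10]
j=4: -16≤-10, i=2, swap(2,4) ⇒ [-15, -12, -16, -4, 1, 0, -6, -5, -10]
j=5: 0>-10, skip
j=6: -6>-10, skip
j=7: -5>-10, skip
swap(3,8) ⇒ [-15, -12, -16, -10, 1, 0, -6, -5, -4]; return 3

[-15, -12, -16, -10, 1, 0, -6, -5, -4]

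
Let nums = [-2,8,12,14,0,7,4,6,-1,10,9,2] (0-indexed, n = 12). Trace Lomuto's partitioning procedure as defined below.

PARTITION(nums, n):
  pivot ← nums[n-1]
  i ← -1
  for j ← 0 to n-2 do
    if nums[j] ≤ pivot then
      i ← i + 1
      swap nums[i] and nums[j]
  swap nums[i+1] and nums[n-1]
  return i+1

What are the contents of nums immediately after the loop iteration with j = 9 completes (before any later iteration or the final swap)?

[-2,0,-1,14,8,7,4,6,12,10,9,2]

pivot=2, i=-1
j=0: -2≤2, i=0, swap(0,0) ⇒ [-2,8,12,14,0,7,4,6,-1,10,9,2]
j=1: 8>2, skip
j=2: 12>2, skip
j=3: 14>2, skip
j=4: 0≤2, i=1, swap(1,4) ⇒ [-2,0,12,14,8,7,4,6,-1,10,9,2]
j=5: 7>2, skip
j=6: 4>2, skip
j=7: 6>2, skip
j=8: -1≤2, i=2, swap(2,8) ⇒ [-2,0,-1,14,8,7,4,6,12,10,9,2]
j=9: 10>2, skip
(after j=9) nums = [-2,0,-1,14,8,7,4,6,12,10,9,2]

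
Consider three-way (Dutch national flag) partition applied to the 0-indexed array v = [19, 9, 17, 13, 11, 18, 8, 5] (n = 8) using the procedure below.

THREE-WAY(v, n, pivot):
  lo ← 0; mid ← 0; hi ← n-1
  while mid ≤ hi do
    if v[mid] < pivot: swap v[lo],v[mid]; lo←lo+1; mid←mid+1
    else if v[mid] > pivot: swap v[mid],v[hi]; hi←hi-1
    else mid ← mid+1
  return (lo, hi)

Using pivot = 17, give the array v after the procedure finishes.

pivot = 17; lo=0, mid=0, hi=7
v[mid]=19>17: swap v[0],v[7]; hi=6 → [5, 9, 17, 13, 11, 18, 8, 19]
v[mid]=5<17: swap v[0],v[0]; lo=1,mid=1 → [5, 9, 17, 13, 11, 18, 8, 19]
v[mid]=9<17: swap v[1],v[1]; lo=2,mid=2 → [5, 9, 17, 13, 11, 18, 8, 19]
v[mid]=17=17: mid=3
v[mid]=13<17: swap v[2],v[3]; lo=3,mid=4 → [5, 9, 13, 17, 11, 18, 8, 19]
v[mid]=11<17: swap v[3],v[4]; lo=4,mid=5 → [5, 9, 13, 11, 17, 18, 8, 19]
v[mid]=18>17: swap v[5],v[6]; hi=5 → [5, 9, 13, 11, 17, 8, 18, 19]
v[mid]=8<17: swap v[4],v[5]; lo=5,mid=6 → [5, 9, 13, 11, 8, 17, 18, 19]
end: lo=5, hi=5; v = [5, 9, 13, 11, 8, 17, 18, 19]

[5, 9, 13, 11, 8, 17, 18, 19]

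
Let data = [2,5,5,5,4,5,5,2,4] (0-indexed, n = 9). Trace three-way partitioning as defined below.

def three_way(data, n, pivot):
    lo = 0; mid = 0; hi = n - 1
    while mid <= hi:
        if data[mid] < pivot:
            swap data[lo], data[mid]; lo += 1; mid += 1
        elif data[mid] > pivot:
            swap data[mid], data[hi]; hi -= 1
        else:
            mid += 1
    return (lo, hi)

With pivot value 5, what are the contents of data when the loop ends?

pivot = 5; lo=0, mid=0, hi=8
data[mid]=2<5: swap data[0],data[0]; lo=1,mid=1 → [2,5,5,5,4,5,5,2,4]
data[mid]=5=5: mid=2
data[mid]=5=5: mid=3
data[mid]=5=5: mid=4
data[mid]=4<5: swap data[1],data[4]; lo=2,mid=5 → [2,4,5,5,5,5,5,2,4]
data[mid]=5=5: mid=6
data[mid]=5=5: mid=7
data[mid]=2<5: swap data[2],data[7]; lo=3,mid=8 → [2,4,2,5,5,5,5,5,4]
data[mid]=4<5: swap data[3],data[8]; lo=4,mid=9 → [2,4,2,4,5,5,5,5,5]
end: lo=4, hi=8; data = [2,4,2,4,5,5,5,5,5]

[2,4,2,4,5,5,5,5,5]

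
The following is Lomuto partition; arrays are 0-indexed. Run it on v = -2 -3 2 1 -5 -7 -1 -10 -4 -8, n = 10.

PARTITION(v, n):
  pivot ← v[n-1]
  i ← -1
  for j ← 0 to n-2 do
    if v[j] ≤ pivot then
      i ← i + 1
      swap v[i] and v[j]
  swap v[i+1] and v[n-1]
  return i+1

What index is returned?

1

pivot = v[9] = -8; i = -1
j=0: v[0]=-2 > -8 → no swap
j=1: v[1]=-3 > -8 → no swap
j=2: v[2]=2 > -8 → no swap
j=3: v[3]=1 > -8 → no swap
j=4: v[4]=-5 > -8 → no swap
j=5: v[5]=-7 > -8 → no swap
j=6: v[6]=-1 > -8 → no swap
j=7: v[7]=-10 ≤ -8 → i=0, swap v[0],v[7] → -10 -3 2 1 -5 -7 -1 -2 -4 -8
j=8: v[8]=-4 > -8 → no swap
final swap v[1],v[9] → -10 -8 2 1 -5 -7 -1 -2 -4 -3; return 1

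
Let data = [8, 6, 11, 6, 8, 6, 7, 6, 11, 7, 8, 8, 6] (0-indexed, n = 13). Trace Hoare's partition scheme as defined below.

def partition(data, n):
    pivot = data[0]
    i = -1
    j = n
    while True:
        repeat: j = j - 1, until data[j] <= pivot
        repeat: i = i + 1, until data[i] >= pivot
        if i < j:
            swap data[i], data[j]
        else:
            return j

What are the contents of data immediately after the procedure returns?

pivot=8
j stops at 12 (6), i stops at 0 (8); swap ⇒ [6, 6, 11, 6, 8, 6, 7, 6, 11, 7, 8, 8, 8]
j stops at 11 (8), i stops at 2 (11); swap ⇒ [6, 6, 8, 6, 8, 6, 7, 6, 11, 7, 8, 11, 8]
j stops at 10 (8), i stops at 4 (8); swap ⇒ [6, 6, 8, 6, 8, 6, 7, 6, 11, 7, 8, 11, 8]
j stops at 9 (7), i stops at 8 (11); swap ⇒ [6, 6, 8, 6, 8, 6, 7, 6, 7, 11, 8, 11, 8]
j stops at 8, i stops at 9; i≥j ⇒ return 8. data=[6, 6, 8, 6, 8, 6, 7, 6, 7, 11, 8, 11, 8]

[6, 6, 8, 6, 8, 6, 7, 6, 7, 11, 8, 11, 8]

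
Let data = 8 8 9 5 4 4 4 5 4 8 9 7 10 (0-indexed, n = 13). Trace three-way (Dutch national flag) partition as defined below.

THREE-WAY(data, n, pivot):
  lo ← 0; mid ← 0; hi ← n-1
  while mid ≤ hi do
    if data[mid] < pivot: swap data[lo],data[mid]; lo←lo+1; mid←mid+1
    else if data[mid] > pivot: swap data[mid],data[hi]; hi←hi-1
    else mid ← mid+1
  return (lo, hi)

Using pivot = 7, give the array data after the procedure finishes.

4 5 5 4 4 4 7 9 8 9 8 10 8

pivot = 7; lo=0, mid=0, hi=12
data[mid]=8>7: swap data[0],data[12]; hi=11 → 10 8 9 5 4 4 4 5 4 8 9 7 8
data[mid]=10>7: swap data[0],data[11]; hi=10 → 7 8 9 5 4 4 4 5 4 8 9 10 8
data[mid]=7=7: mid=1
data[mid]=8>7: swap data[1],data[10]; hi=9 → 7 9 9 5 4 4 4 5 4 8 8 10 8
data[mid]=9>7: swap data[1],data[9]; hi=8 → 7 8 9 5 4 4 4 5 4 9 8 10 8
data[mid]=8>7: swap data[1],data[8]; hi=7 → 7 4 9 5 4 4 4 5 8 9 8 10 8
data[mid]=4<7: swap data[0],data[1]; lo=1,mid=2 → 4 7 9 5 4 4 4 5 8 9 8 10 8
data[mid]=9>7: swap data[2],data[7]; hi=6 → 4 7 5 5 4 4 4 9 8 9 8 10 8
data[mid]=5<7: swap data[1],data[2]; lo=2,mid=3 → 4 5 7 5 4 4 4 9 8 9 8 10 8
data[mid]=5<7: swap data[2],data[3]; lo=3,mid=4 → 4 5 5 7 4 4 4 9 8 9 8 10 8
data[mid]=4<7: swap data[3],data[4]; lo=4,mid=5 → 4 5 5 4 7 4 4 9 8 9 8 10 8
data[mid]=4<7: swap data[4],data[5]; lo=5,mid=6 → 4 5 5 4 4 7 4 9 8 9 8 10 8
data[mid]=4<7: swap data[5],data[6]; lo=6,mid=7 → 4 5 5 4 4 4 7 9 8 9 8 10 8
end: lo=6, hi=6; data = 4 5 5 4 4 4 7 9 8 9 8 10 8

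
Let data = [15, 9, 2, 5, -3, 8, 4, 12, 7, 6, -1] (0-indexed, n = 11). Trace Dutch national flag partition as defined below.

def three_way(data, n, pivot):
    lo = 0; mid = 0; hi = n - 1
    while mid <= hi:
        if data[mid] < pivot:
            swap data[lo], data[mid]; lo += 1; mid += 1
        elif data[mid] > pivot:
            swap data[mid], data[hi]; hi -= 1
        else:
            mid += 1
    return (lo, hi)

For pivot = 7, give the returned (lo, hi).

(6, 6)

pivot = 7; lo=0, mid=0, hi=10
data[mid]=15>7: swap data[0],data[10]; hi=9 → [-1, 9, 2, 5, -3, 8, 4, 12, 7, 6, 15]
data[mid]=-1<7: swap data[0],data[0]; lo=1,mid=1 → [-1, 9, 2, 5, -3, 8, 4, 12, 7, 6, 15]
data[mid]=9>7: swap data[1],data[9]; hi=8 → [-1, 6, 2, 5, -3, 8, 4, 12, 7, 9, 15]
data[mid]=6<7: swap data[1],data[1]; lo=2,mid=2 → [-1, 6, 2, 5, -3, 8, 4, 12, 7, 9, 15]
data[mid]=2<7: swap data[2],data[2]; lo=3,mid=3 → [-1, 6, 2, 5, -3, 8, 4, 12, 7, 9, 15]
data[mid]=5<7: swap data[3],data[3]; lo=4,mid=4 → [-1, 6, 2, 5, -3, 8, 4, 12, 7, 9, 15]
data[mid]=-3<7: swap data[4],data[4]; lo=5,mid=5 → [-1, 6, 2, 5, -3, 8, 4, 12, 7, 9, 15]
data[mid]=8>7: swap data[5],data[8]; hi=7 → [-1, 6, 2, 5, -3, 7, 4, 12, 8, 9, 15]
data[mid]=7=7: mid=6
data[mid]=4<7: swap data[5],data[6]; lo=6,mid=7 → [-1, 6, 2, 5, -3, 4, 7, 12, 8, 9, 15]
data[mid]=12>7: swap data[7],data[7]; hi=6 → [-1, 6, 2, 5, -3, 4, 7, 12, 8, 9, 15]
end: lo=6, hi=6; data = [-1, 6, 2, 5, -3, 4, 7, 12, 8, 9, 15]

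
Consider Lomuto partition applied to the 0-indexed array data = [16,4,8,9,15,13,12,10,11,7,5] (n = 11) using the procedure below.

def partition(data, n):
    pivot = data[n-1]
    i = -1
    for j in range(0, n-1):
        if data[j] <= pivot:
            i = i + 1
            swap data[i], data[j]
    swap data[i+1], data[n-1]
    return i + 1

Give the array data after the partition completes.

pivot=5, i=-1
j=0: 16>5, skip
j=1: 4≤5, i=0, swap(0,1) ⇒ [4,16,8,9,15,13,12,10,11,7,5]
j=2: 8>5, skip
j=3: 9>5, skip
j=4: 15>5, skip
j=5: 13>5, skip
j=6: 12>5, skip
j=7: 10>5, skip
j=8: 11>5, skip
j=9: 7>5, skip
swap(1,10) ⇒ [4,5,8,9,15,13,12,10,11,7,16]; return 1

[4,5,8,9,15,13,12,10,11,7,16]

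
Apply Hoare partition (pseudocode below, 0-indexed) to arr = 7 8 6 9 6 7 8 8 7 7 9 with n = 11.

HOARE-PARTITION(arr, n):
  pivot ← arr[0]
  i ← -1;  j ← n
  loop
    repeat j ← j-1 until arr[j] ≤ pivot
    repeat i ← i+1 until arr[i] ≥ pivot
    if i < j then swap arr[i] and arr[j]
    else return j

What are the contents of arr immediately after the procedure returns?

7 7 6 7 6 9 8 8 8 7 9

pivot = arr[0] = 7; i = -1, j = 11
j→9 (arr[9]=7≤7), i→0 (arr[0]=7≥7); i<j, swap → 7 8 6 9 6 7 8 8 7 7 9
j→8 (arr[8]=7≤7), i→1 (arr[1]=8≥7); i<j, swap → 7 7 6 9 6 7 8 8 8 7 9
j→5 (arr[5]=7≤7), i→3 (arr[3]=9≥7); i<j, swap → 7 7 6 7 6 9 8 8 8 7 9
j→4, i→5; i≥j, return j=4. arr = 7 7 6 7 6 9 8 8 8 7 9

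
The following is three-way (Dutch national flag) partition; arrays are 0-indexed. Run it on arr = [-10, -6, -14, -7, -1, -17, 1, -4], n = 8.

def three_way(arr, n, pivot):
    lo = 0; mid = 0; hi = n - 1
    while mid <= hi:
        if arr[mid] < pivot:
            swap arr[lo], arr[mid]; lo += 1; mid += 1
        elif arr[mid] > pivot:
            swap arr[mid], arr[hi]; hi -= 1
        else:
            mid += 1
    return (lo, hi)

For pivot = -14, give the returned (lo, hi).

(1, 1)

lo=0 mid=0 hi=7
-10>-14: swap(0,7), hi=6 ⇒ [-4, -6, -14, -7, -1, -17, 1, -10]
-4>-14: swap(0,6), hi=5 ⇒ [1, -6, -14, -7, -1, -17, -4, -10]
1>-14: swap(0,5), hi=4 ⇒ [-17, -6, -14, -7, -1, 1, -4, -10]
-17<-14: swap(0,0), lo=1 mid=1 ⇒ [-17, -6, -14, -7, -1, 1, -4, -10]
-6>-14: swap(1,4), hi=3 ⇒ [-17, -1, -14, -7, -6, 1, -4, -10]
-1>-14: swap(1,3), hi=2 ⇒ [-17, -7, -14, -1, -6, 1, -4, -10]
-7>-14: swap(1,2), hi=1 ⇒ [-17, -14, -7, -1, -6, 1, -4, -10]
-14=-14: mid=2
done. lo=1 hi=1; arr=[-17, -14, -7, -1, -6, 1, -4, -10]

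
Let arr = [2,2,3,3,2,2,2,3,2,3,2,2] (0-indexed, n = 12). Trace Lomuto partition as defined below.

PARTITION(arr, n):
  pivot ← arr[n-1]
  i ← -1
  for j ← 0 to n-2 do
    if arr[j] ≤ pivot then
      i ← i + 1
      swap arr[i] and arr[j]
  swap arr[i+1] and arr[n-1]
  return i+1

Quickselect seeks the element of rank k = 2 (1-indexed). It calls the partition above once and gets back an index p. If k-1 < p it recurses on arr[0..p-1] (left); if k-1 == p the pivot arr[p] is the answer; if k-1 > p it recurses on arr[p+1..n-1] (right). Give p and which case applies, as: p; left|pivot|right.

pivot=2, i=-1
j=0: 2≤2, i=0, swap(0,0) ⇒ [2,2,3,3,2,2,2,3,2,3,2,2]
j=1: 2≤2, i=1, swap(1,1) ⇒ [2,2,3,3,2,2,2,3,2,3,2,2]
j=2: 3>2, skip
j=3: 3>2, skip
j=4: 2≤2, i=2, swap(2,4) ⇒ [2,2,2,3,3,2,2,3,2,3,2,2]
j=5: 2≤2, i=3, swap(3,5) ⇒ [2,2,2,2,3,3,2,3,2,3,2,2]
j=6: 2≤2, i=4, swap(4,6) ⇒ [2,2,2,2,2,3,3,3,2,3,2,2]
j=7: 3>2, skip
j=8: 2≤2, i=5, swap(5,8) ⇒ [2,2,2,2,2,2,3,3,3,3,2,2]
j=9: 3>2, skip
j=10: 2≤2, i=6, swap(6,10) ⇒ [2,2,2,2,2,2,2,3,3,3,3,2]
swap(7,11) ⇒ [2,2,2,2,2,2,2,2,3,3,3,3]; return 7
p = 7; k-1 = 1 < 7 ⇒ left

7; left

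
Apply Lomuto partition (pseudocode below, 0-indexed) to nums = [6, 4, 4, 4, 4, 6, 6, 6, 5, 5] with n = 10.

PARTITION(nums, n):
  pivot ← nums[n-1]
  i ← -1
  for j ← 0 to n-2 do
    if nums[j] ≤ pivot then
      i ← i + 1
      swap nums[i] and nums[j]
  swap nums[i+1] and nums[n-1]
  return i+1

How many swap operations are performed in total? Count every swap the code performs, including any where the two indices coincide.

pivot=5, i=-1
j=0: 6>5, skip
j=1: 4≤5, i=0, swap(0,1) ⇒ [4, 6, 4, 4, 4, 6, 6, 6, 5, 5]
j=2: 4≤5, i=1, swap(1,2) ⇒ [4, 4, 6, 4, 4, 6, 6, 6, 5, 5]
j=3: 4≤5, i=2, swap(2,3) ⇒ [4, 4, 4, 6, 4, 6, 6, 6, 5, 5]
j=4: 4≤5, i=3, swap(3,4) ⇒ [4, 4, 4, 4, 6, 6, 6, 6, 5, 5]
j=5: 6>5, skip
j=6: 6>5, skip
j=7: 6>5, skip
j=8: 5≤5, i=4, swap(4,8) ⇒ [4, 4, 4, 4, 5, 6, 6, 6, 6, 5]
swap(5,9) ⇒ [4, 4, 4, 4, 5, 5, 6, 6, 6, 6]; return 5

6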